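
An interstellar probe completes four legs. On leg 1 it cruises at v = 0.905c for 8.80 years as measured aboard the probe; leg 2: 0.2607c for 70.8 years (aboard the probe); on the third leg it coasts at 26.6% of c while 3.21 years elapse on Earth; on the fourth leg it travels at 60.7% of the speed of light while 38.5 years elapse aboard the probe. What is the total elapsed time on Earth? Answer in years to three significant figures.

Leg 1: γ = 1/√(1 − 0.905²) = 1/√0.1810 = 2.351; Δt_1 = 2.351 × 8.80 = 20.69 years.
Leg 2: γ = 1/√(1 − 0.2607²) = 1/√0.9320 = 1.036; Δt_2 = 1.036 × 70.8 = 73.34 years.
Leg 3: 3.21 years is already measured on Earth.
Leg 4: β = 0.607; γ = 1/√(1 − 0.607²) = 1/√0.6316 = 1.258; Δt_4 = 1.258 × 38.5 = 48.45 years.
Total: 20.69 + 73.34 + 3.210 + 48.45 years.

Δt = 146 years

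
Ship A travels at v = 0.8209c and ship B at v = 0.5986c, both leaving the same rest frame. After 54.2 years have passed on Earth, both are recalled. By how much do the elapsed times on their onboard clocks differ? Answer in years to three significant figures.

|τ_A − τ_B| = 12.5 years

A: γ = 1/√(1 − 0.8209²) = 1/√0.3261 = 1.751; τ_A = 54.2/1.751 = 30.95 years.
B: γ = 1/√(1 − 0.5986²) = 1/√0.6417 = 1.248; τ_B = 54.2/1.248 = 43.42 years.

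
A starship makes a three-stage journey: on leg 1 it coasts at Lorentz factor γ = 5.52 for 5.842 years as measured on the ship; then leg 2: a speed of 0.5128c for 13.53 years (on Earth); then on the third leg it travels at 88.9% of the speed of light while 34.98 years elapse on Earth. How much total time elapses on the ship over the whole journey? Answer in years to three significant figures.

Leg 1: 5.842 years is already measured on the ship.
Leg 2: γ = 1/√(1 − 0.5128²) = 1/√0.7370 = 1.165; τ_2 = 13.53/1.165 = 11.62 years.
Leg 3: β = 0.889; γ = 1/√(1 − 0.889²) = 1/√0.2097 = 2.184; τ_3 = 34.98/2.184 = 16.02 years.
Total: 5.842 + 11.62 + 16.02 years.

τ = 33.5 years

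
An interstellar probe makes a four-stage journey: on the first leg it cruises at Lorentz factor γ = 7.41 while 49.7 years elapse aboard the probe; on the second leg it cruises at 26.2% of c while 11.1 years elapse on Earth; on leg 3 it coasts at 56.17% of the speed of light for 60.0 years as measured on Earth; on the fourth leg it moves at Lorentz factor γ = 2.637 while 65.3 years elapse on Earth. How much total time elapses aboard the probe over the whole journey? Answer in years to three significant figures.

Leg 1: 49.7 years is already measured aboard the probe.
Leg 2: β = 0.262; γ = 1/√(1 − 0.262²) = 1/√0.9314 = 1.036; τ_2 = 11.1/1.036 = 10.71 years.
Leg 3: β = 0.5617; γ = 1/√(1 − 0.5617²) = 1/√0.6845 = 1.209; τ_3 = 60.0/1.209 = 49.64 years.
Leg 4: γ = 2.637; τ_4 = 65.3/2.637 = 24.76 years.
Total: 49.70 + 10.71 + 49.64 + 24.76 years.

τ = 135 years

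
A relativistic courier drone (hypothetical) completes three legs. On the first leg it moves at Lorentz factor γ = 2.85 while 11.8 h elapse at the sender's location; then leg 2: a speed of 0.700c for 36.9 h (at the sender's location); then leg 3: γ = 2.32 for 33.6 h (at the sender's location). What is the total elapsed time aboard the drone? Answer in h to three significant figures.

τ = 45.0 h

Leg 1: γ = 2.85; τ_1 = 11.8/2.850 = 4.140 h.
Leg 2: γ = 1/√(1 − 0.700²) = 1/√0.5100 = 1.400; τ_2 = 36.9/1.400 = 26.35 h.
Leg 3: γ = 2.32; τ_3 = 33.6/2.320 = 14.48 h.
Total: 4.140 + 26.35 + 14.48 h.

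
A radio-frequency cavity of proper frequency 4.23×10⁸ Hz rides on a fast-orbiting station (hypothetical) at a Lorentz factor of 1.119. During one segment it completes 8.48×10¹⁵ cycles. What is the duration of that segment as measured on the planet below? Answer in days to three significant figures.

Δt = 260 days

γ = 1.119
Proper time for N cycles: τ = N/f = 8.48×10¹⁵/(4.23×10⁸) = 2.005×10⁷ s = 232.0 days.
Lab-frame duration Δt = γτ = 1.119 × 232.0 = 259.6 days.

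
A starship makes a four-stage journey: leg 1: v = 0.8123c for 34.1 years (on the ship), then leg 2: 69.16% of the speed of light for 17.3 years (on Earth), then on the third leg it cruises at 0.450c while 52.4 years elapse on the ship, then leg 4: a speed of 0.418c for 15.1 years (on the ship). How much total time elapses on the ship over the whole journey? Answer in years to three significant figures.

τ = 114 years

Leg 1: 34.1 years is already measured on the ship.
Leg 2: β = 0.6916; γ = 1/√(1 − 0.6916²) = 1/√0.5217 = 1.385; τ_2 = 17.3/1.385 = 12.50 years.
Leg 3: 52.4 years is already measured on the ship.
Leg 4: 15.1 years is already measured on the ship.
Total: 34.10 + 12.50 + 52.40 + 15.10 years.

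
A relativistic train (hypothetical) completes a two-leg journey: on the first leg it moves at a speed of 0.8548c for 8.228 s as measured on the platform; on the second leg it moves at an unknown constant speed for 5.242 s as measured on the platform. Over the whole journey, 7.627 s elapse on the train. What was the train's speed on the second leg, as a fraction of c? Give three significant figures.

β = 0.768

Leg 1: γ = 1/√(1 − 0.8548²) = 1/√0.2693 = 1.927; τ_1 = 8.228/1.927 = 4.270 s.
Leg 2: speed unknown; τ_2 = 5.242/γ_2.
Total proper time: 4.270 + τ_2 = 7.627, so τ_2 = 7.627 − 4.270 = 3.357 s.
γ_2 = 5.242/3.357 = 1.562; β = √(1 − 1/γ²) = √0.5899.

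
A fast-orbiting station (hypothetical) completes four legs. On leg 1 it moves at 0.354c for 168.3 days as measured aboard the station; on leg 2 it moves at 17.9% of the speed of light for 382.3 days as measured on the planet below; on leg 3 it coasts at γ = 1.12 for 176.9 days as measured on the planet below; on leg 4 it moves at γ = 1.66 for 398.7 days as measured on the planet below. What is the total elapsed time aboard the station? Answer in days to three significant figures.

τ = 943 days

Leg 1: 168.3 days is already measured aboard the station.
Leg 2: β = 0.179; γ = 1/√(1 − 0.179²) = 1/√0.9680 = 1.016; τ_2 = 382.3/1.016 = 376.1 days.
Leg 3: γ = 1.12; τ_3 = 176.9/1.120 = 157.9 days.
Leg 4: γ = 1.66; τ_4 = 398.7/1.660 = 240.2 days.
Total: 168.3 + 376.1 + 157.9 + 240.2 days.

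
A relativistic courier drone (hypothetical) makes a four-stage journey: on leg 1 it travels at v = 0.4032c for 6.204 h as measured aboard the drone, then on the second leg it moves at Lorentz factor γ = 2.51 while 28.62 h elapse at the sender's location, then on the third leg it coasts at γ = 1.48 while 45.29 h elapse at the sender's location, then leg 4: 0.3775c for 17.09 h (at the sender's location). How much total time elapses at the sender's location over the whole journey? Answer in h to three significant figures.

Leg 1: γ = 1/√(1 − 0.4032²) = 1/√0.8374 = 1.093; Δt_1 = 1.093 × 6.204 = 6.779 h.
Leg 2: 28.62 h is already measured at the sender's location.
Leg 3: 45.29 h is already measured at the sender's location.
Leg 4: 17.09 h is already measured at the sender's location.
Total: 6.779 + 28.62 + 45.29 + 17.09 h.

Δt = 97.8 h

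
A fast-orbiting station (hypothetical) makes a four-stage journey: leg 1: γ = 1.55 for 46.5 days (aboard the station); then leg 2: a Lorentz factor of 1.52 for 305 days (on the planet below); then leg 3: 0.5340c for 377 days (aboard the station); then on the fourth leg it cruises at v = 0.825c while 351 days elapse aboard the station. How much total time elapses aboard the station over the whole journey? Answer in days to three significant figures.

Leg 1: 46.5 days is already measured aboard the station.
Leg 2: γ = 1.52; τ_2 = 305/1.520 = 200.7 days.
Leg 3: 377 days is already measured aboard the station.
Leg 4: 351 days is already measured aboard the station.
Total: 46.50 + 200.7 + 377.0 + 351.0 days.

τ = 975 days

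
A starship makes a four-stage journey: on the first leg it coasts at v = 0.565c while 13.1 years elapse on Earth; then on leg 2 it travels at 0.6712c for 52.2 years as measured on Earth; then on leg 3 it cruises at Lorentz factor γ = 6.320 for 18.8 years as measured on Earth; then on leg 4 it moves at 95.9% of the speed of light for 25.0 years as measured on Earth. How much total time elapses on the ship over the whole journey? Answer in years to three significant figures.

τ = 59.6 years

Leg 1: γ = 1/√(1 − 0.565²) = 1/√0.6808 = 1.212; τ_1 = 13.1/1.212 = 10.81 years.
Leg 2: γ = 1/√(1 − 0.6712²) = 1/√0.5495 = 1.349; τ_2 = 52.2/1.349 = 38.69 years.
Leg 3: γ = 6.320; τ_3 = 18.8/6.320 = 2.975 years.
Leg 4: β = 0.959; γ = 1/√(1 − 0.959²) = 1/√0.08032 = 3.529; τ_4 = 25.0/3.529 = 7.085 years.
Total: 10.81 + 38.69 + 2.975 + 7.085 years.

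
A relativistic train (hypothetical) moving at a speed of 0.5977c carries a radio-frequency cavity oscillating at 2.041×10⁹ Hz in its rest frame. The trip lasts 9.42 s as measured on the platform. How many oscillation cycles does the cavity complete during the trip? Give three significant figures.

N = 1.54×10¹⁰

γ = 1/√(1 − 0.5977²) = 1/√0.6428 = 1.247
The oscillator's own cycle count is N = f × τ where τ is the proper time on the train. τ = Δt/γ = 9.42/1.247 = 7.552 s = 7.552×10⁰ s.
N = 2.041×10⁹ × 7.552×10⁰ = 1.541×10¹⁰.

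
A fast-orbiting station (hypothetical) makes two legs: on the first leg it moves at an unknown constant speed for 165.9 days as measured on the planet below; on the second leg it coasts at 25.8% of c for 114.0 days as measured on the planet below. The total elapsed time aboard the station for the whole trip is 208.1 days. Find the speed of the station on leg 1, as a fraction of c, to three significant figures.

Leg 1: speed unknown; τ_1 = 165.9/γ_1.
Leg 2: β = 0.258; γ = 1/√(1 − 0.258²) = 1/√0.9334 = 1.035; τ_2 = 114.0/1.035 = 110.1 days.
Total proper time: τ_1 + 110.1 = 208.1, so τ_1 = 208.1 − 110.1 = 97.96 days.
γ_1 = 165.9/97.96 = 1.694; β = √(1 − 1/γ²) = √0.6513.

β = 0.807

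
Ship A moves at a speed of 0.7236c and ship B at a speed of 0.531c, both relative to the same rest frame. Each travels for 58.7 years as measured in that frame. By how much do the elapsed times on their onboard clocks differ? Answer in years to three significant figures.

A: γ = 1/√(1 − 0.7236²) = 1/√0.4764 = 1.449; τ_A = 58.7/1.449 = 40.52 years.
B: γ = 1/√(1 − 0.531²) = 1/√0.7180 = 1.180; τ_B = 58.7/1.180 = 49.74 years.

|τ_A − τ_B| = 9.22 years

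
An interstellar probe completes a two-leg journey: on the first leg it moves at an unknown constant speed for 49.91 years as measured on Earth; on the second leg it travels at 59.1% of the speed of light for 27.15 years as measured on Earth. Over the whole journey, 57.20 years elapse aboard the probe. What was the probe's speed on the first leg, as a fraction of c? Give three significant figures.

β = 0.707

Leg 1: speed unknown; τ_1 = 49.91/γ_1.
Leg 2: β = 0.591; γ = 1/√(1 − 0.591²) = 1/√0.6507 = 1.240; τ_2 = 27.15/1.240 = 21.90 years.
Total proper time: τ_1 + 21.90 = 57.20, so τ_1 = 57.20 − 21.90 = 35.30 years.
γ_1 = 49.91/35.30 = 1.414; β = √(1 − 1/γ²) = √0.4998.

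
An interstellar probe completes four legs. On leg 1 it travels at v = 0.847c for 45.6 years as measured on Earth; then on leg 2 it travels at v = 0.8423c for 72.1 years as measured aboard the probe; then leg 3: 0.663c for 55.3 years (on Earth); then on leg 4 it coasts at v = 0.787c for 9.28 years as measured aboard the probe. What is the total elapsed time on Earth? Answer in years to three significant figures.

Δt = 250 years

Leg 1: 45.6 years is already measured on Earth.
Leg 2: γ = 1/√(1 − 0.8423²) = 1/√0.2905 = 1.855; Δt_2 = 1.855 × 72.1 = 133.8 years.
Leg 3: 55.3 years is already measured on Earth.
Leg 4: γ = 1/√(1 − 0.787²) = 1/√0.3806 = 1.621; Δt_4 = 1.621 × 9.28 = 15.04 years.
Total: 45.60 + 133.8 + 55.30 + 15.04 years.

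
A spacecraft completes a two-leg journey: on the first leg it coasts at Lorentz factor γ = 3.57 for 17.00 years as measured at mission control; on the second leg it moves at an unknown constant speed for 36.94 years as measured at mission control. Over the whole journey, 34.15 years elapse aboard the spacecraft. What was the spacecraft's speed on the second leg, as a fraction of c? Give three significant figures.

Leg 1: γ = 3.57; τ_1 = 17.00/3.570 = 4.762 years.
Leg 2: speed unknown; τ_2 = 36.94/γ_2.
Total proper time: 4.762 + τ_2 = 34.15, so τ_2 = 34.15 − 4.762 = 29.39 years.
γ_2 = 36.94/29.39 = 1.257; β = √(1 − 1/γ²) = √0.3671.

β = 0.606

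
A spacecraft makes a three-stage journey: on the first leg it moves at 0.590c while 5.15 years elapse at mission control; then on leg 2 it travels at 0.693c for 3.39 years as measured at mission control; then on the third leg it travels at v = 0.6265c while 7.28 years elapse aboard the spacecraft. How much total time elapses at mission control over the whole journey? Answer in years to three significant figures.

Δt = 17.9 years

Leg 1: 5.15 years is already measured at mission control.
Leg 2: 3.39 years is already measured at mission control.
Leg 3: γ = 1/√(1 − 0.6265²) = 1/√0.6075 = 1.283; Δt_3 = 1.283 × 7.28 = 9.340 years.
Total: 5.150 + 3.390 + 9.340 years.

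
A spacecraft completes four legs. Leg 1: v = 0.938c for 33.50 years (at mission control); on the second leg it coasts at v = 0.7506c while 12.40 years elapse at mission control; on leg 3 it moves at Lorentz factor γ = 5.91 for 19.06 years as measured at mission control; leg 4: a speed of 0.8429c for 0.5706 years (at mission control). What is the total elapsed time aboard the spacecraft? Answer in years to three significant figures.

Leg 1: γ = 1/√(1 − 0.938²) = 1/√0.1202 = 2.885; τ_1 = 33.50/2.885 = 11.61 years.
Leg 2: γ = 1/√(1 − 0.7506²) = 1/√0.4366 = 1.513; τ_2 = 12.40/1.513 = 8.193 years.
Leg 3: γ = 5.91; τ_3 = 19.06/5.910 = 3.225 years.
Leg 4: γ = 1/√(1 − 0.8429²) = 1/√0.2895 = 1.858; τ_4 = 0.5706/1.858 = 0.3070 years.
Total: 11.61 + 8.193 + 3.225 + 0.3070 years.

τ = 23.3 years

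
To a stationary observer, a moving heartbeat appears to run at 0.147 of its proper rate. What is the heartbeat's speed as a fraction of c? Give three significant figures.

Rate ratio = 1/γ, so γ = 1/0.147 = 6.803.
β = √(1 − 1/γ²) = √(1 − 0.147²) = √0.9784

β = 0.989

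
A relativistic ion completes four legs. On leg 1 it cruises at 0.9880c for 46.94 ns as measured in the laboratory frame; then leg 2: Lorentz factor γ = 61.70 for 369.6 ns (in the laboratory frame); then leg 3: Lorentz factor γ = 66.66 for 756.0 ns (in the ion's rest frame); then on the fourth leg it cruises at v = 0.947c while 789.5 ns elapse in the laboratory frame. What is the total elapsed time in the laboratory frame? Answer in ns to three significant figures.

Leg 1: 46.94 ns is already measured in the laboratory frame.
Leg 2: 369.6 ns is already measured in the laboratory frame.
Leg 3: γ = 66.66; Δt_3 = 66.66 × 756.0 = 5.039×10⁴ ns.
Leg 4: 789.5 ns is already measured in the laboratory frame.
Total: 46.94 + 369.6 + 5.039×10⁴ + 789.5 ns.

Δt = 5.16×10⁴ ns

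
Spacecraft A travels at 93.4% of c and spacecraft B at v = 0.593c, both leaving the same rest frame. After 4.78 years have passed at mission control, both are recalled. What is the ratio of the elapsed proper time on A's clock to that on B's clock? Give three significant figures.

τ_A/τ_B = 0.444

A: β = 0.934; γ = 1/√(1 − 0.934²) = 1/√0.1276 = 2.799. B: γ = 1/√(1 − 0.593²) = 1/√0.6484 = 1.242.
τ_A/τ_B = γ_B/γ_A = 1.242/2.799 = 0.4437, so τ_A/τ_B = 0.4437.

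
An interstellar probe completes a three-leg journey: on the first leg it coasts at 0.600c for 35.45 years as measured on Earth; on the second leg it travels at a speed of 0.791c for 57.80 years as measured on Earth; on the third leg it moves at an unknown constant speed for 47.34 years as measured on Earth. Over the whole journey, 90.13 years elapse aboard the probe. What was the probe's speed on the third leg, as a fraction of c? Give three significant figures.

β = 0.830

Leg 1: γ = 1/√(1 − 0.600²) = 1/√0.6400 = 1.250; τ_1 = 35.45/1.250 = 28.36 years.
Leg 2: γ = 1/√(1 − 0.791²) = 1/√0.3743 = 1.634; τ_2 = 57.80/1.634 = 35.36 years.
Leg 3: speed unknown; τ_3 = 47.34/γ_3.
Total proper time: 28.36 + 35.36 + τ_3 = 90.13, so τ_3 = 90.13 − 63.72 = 26.41 years.
γ_3 = 47.34/26.41 = 1.793; β = √(1 − 1/γ²) = √0.6888.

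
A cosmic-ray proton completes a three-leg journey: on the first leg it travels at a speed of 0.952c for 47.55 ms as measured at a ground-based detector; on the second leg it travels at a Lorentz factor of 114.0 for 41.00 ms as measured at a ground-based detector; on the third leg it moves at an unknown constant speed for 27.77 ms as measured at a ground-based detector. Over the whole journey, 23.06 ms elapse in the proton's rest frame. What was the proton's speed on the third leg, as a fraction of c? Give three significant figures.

Leg 1: γ = 1/√(1 − 0.952²) = 1/√0.09370 = 3.267; τ_1 = 47.55/3.267 = 14.55 ms.
Leg 2: γ = 114.0; τ_2 = 41.00/114.0 = 0.3596 ms.
Leg 3: speed unknown; τ_3 = 27.77/γ_3.
Total proper time: 14.55 + 0.3596 + τ_3 = 23.06, so τ_3 = 23.06 − 14.91 = 8.145 ms.
γ_3 = 27.77/8.145 = 3.409; β = √(1 − 1/γ²) = √0.9140.

β = 0.956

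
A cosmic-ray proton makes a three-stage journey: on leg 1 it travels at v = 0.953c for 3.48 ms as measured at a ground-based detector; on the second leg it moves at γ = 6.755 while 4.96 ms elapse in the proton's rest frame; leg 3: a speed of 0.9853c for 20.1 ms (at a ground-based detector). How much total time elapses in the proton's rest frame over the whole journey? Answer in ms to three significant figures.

τ = 9.45 ms

Leg 1: γ = 1/√(1 − 0.953²) = 1/√0.09179 = 3.301; τ_1 = 3.48/3.301 = 1.054 ms.
Leg 2: 4.96 ms is already measured in the proton's rest frame.
Leg 3: γ = 1/√(1 − 0.9853²) = 1/√0.02918 = 5.854; τ_3 = 20.1/5.854 = 3.434 ms.
Total: 1.054 + 4.960 + 3.434 ms.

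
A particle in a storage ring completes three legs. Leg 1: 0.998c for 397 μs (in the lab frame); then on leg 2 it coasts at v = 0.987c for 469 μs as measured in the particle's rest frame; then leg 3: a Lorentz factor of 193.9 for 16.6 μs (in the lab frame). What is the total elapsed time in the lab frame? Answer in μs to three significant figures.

Δt = 3330 μs

Leg 1: 397 μs is already measured in the lab frame.
Leg 2: γ = 1/√(1 − 0.987²) = 1/√0.02583 = 6.222; Δt_2 = 6.222 × 469 = 2918 μs.
Leg 3: 16.6 μs is already measured in the lab frame.
Total: 397.0 + 2918 + 16.60 μs.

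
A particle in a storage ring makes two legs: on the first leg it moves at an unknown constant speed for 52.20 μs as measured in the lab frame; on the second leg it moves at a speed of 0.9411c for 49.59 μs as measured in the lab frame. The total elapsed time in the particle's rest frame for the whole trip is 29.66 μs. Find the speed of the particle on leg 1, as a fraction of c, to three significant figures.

Leg 1: speed unknown; τ_1 = 52.20/γ_1.
Leg 2: γ = 1/√(1 − 0.9411²) = 1/√0.1143 = 2.957; τ_2 = 49.59/2.957 = 16.77 μs.
Total proper time: τ_1 + 16.77 = 29.66, so τ_1 = 29.66 − 16.77 = 12.89 μs.
γ_1 = 52.20/12.89 = 4.049; β = √(1 − 1/γ²) = √0.9390.

β = 0.969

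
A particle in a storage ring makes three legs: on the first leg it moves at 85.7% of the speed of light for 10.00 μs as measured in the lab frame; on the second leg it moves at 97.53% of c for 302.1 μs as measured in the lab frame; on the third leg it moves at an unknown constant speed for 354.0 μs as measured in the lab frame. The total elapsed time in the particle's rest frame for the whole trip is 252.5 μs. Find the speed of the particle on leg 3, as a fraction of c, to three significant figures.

β = 0.860

Leg 1: β = 0.857; γ = 1/√(1 − 0.857²) = 1/√0.2656 = 1.941; τ_1 = 10.00/1.941 = 5.153 μs.
Leg 2: β = 0.9753; γ = 1/√(1 − 0.9753²) = 1/√0.04879 = 4.527; τ_2 = 302.1/4.527 = 66.73 μs.
Leg 3: speed unknown; τ_3 = 354.0/γ_3.
Total proper time: 5.153 + 66.73 + τ_3 = 252.5, so τ_3 = 252.5 − 71.88 = 180.6 μs.
γ_3 = 354.0/180.6 = 1.960; β = √(1 − 1/γ²) = √0.7397.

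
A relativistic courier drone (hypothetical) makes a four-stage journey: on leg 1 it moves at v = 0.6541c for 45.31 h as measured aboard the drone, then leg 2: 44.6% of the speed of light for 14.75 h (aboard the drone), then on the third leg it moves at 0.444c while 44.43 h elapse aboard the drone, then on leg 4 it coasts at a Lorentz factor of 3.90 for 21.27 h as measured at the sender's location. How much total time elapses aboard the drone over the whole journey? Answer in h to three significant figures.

τ = 110 h

Leg 1: 45.31 h is already measured aboard the drone.
Leg 2: 14.75 h is already measured aboard the drone.
Leg 3: 44.43 h is already measured aboard the drone.
Leg 4: γ = 3.90; τ_4 = 21.27/3.900 = 5.454 h.
Total: 45.31 + 14.75 + 44.43 + 5.454 h.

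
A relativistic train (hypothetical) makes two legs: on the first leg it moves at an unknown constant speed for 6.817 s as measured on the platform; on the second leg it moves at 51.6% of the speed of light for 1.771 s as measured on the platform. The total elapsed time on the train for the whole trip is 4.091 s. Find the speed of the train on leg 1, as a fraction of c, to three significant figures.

β = 0.926

Leg 1: speed unknown; τ_1 = 6.817/γ_1.
Leg 2: β = 0.516; γ = 1/√(1 − 0.516²) = 1/√0.7337 = 1.167; τ_2 = 1.771/1.167 = 1.517 s.
Total proper time: τ_1 + 1.517 = 4.091, so τ_1 = 4.091 − 1.517 = 2.574 s.
γ_1 = 6.817/2.574 = 2.648; β = √(1 − 1/γ²) = √0.8574.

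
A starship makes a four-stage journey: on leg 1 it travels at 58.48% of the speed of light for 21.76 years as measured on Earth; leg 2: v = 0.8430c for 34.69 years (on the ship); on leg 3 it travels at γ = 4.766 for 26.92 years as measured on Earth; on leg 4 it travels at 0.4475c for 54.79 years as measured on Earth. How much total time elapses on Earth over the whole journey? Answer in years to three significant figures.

Leg 1: 21.76 years is already measured on Earth.
Leg 2: γ = 1/√(1 − 0.8430²) = 1/√0.2894 = 1.859; Δt_2 = 1.859 × 34.69 = 64.49 years.
Leg 3: 26.92 years is already measured on Earth.
Leg 4: 54.79 years is already measured on Earth.
Total: 21.76 + 64.49 + 26.92 + 54.79 years.

Δt = 168 years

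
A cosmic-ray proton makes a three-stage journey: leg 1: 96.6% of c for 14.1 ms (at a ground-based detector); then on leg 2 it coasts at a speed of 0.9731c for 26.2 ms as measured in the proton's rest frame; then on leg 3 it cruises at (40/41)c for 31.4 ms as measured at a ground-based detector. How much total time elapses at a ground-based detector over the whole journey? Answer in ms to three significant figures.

Leg 1: 14.1 ms is already measured at a ground-based detector.
Leg 2: γ = 1/√(1 − 0.9731²) = 1/√0.05308 = 4.341; Δt_2 = 4.341 × 26.2 = 113.7 ms.
Leg 3: 31.4 ms is already measured at a ground-based detector.
Total: 14.10 + 113.7 + 31.40 ms.

Δt = 159 ms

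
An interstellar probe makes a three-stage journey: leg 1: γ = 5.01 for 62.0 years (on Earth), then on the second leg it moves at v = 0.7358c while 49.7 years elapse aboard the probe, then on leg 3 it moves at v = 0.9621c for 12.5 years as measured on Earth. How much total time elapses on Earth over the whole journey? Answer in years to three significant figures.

Leg 1: 62.0 years is already measured on Earth.
Leg 2: γ = 1/√(1 − 0.7358²) = 1/√0.4586 = 1.477; Δt_2 = 1.477 × 49.7 = 73.39 years.
Leg 3: 12.5 years is already measured on Earth.
Total: 62.00 + 73.39 + 12.50 years.

Δt = 148 years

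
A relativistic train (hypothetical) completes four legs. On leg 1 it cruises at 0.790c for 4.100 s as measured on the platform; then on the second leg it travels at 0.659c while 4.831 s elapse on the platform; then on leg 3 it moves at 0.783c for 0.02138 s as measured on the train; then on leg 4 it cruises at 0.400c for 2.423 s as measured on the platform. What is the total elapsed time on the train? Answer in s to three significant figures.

Leg 1: γ = 1/√(1 − 0.790²) = 1/√0.3759 = 1.631; τ_1 = 4.100/1.631 = 2.514 s.
Leg 2: γ = 1/√(1 − 0.659²) = 1/√0.5657 = 1.330; τ_2 = 4.831/1.330 = 3.634 s.
Leg 3: 0.02138 s is already measured on the train.
Leg 4: γ = 1/√(1 − 0.400²) = 1/√0.8400 = 1.091; τ_4 = 2.423/1.091 = 2.221 s.
Total: 2.514 + 3.634 + 0.02138 + 2.221 s.

τ = 8.39 s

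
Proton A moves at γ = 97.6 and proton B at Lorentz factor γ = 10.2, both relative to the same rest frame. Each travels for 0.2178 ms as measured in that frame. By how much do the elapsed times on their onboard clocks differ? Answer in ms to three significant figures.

A: γ = 97.6; τ_A = 0.2178/97.60 = 0.002232 ms.
B: γ = 10.2; τ_B = 0.2178/10.20 = 0.02135 ms.

|τ_A − τ_B| = 0.0191 ms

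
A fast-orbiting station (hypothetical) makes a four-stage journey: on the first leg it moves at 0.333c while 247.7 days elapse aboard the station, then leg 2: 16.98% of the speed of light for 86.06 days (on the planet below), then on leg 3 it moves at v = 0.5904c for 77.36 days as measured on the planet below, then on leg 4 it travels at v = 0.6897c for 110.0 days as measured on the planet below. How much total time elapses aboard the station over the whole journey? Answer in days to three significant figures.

Leg 1: 247.7 days is already measured aboard the station.
Leg 2: β = 0.1698; γ = 1/√(1 − 0.1698²) = 1/√0.9712 = 1.015; τ_2 = 86.06/1.015 = 84.81 days.
Leg 3: γ = 1/√(1 − 0.5904²) = 1/√0.6514 = 1.239; τ_3 = 77.36/1.239 = 62.44 days.
Leg 4: γ = 1/√(1 − 0.6897²) = 1/√0.5243 = 1.381; τ_4 = 110.0/1.381 = 79.65 days.
Total: 247.7 + 84.81 + 62.44 + 79.65 days.

τ = 475 days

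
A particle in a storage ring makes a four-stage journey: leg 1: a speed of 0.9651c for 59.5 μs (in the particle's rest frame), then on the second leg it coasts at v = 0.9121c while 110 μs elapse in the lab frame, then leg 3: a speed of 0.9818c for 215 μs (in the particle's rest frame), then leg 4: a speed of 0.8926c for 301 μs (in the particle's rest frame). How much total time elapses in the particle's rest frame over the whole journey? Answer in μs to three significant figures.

Leg 1: 59.5 μs is already measured in the particle's rest frame.
Leg 2: γ = 1/√(1 − 0.9121²) = 1/√0.1681 = 2.439; τ_2 = 110/2.439 = 45.10 μs.
Leg 3: 215 μs is already measured in the particle's rest frame.
Leg 4: 301 μs is already measured in the particle's rest frame.
Total: 59.50 + 45.10 + 215.0 + 301.0 μs.

τ = 621 μs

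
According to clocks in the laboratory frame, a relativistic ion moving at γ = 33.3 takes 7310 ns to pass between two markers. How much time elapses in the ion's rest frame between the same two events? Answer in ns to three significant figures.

τ = 220 ns

γ = 33.3
The interval measured in the laboratory frame is the dilated one; the clock in the ion's rest frame measures the proper time τ = Δt/γ = 7310/33.30 ns.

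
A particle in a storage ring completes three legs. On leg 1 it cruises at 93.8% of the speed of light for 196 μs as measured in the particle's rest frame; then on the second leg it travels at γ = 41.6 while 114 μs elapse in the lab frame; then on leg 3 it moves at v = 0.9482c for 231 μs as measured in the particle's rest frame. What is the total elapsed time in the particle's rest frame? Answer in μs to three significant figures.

τ = 430 μs

Leg 1: 196 μs is already measured in the particle's rest frame.
Leg 2: γ = 41.6; τ_2 = 114/41.60 = 2.740 μs.
Leg 3: 231 μs is already measured in the particle's rest frame.
Total: 196.0 + 2.740 + 231.0 μs.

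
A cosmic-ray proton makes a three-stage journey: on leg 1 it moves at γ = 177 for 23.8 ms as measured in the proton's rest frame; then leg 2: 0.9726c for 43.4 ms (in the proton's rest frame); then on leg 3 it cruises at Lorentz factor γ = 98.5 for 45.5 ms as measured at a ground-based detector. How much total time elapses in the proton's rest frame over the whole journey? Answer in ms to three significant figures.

Leg 1: 23.8 ms is already measured in the proton's rest frame.
Leg 2: 43.4 ms is already measured in the proton's rest frame.
Leg 3: γ = 98.5; τ_3 = 45.5/98.50 = 0.4619 ms.
Total: 23.80 + 43.40 + 0.4619 ms.

τ = 67.7 ms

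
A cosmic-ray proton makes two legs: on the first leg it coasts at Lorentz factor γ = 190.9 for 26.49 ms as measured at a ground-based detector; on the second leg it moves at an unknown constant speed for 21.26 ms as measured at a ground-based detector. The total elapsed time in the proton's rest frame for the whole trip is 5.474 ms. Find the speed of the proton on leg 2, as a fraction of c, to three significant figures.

Leg 1: γ = 190.9; τ_1 = 26.49/190.9 = 0.1388 ms.
Leg 2: speed unknown; τ_2 = 21.26/γ_2.
Total proper time: 0.1388 + τ_2 = 5.474, so τ_2 = 5.474 − 0.1388 = 5.335 ms.
γ_2 = 21.26/5.335 = 3.985; β = √(1 − 1/γ²) = √0.9370.

β = 0.968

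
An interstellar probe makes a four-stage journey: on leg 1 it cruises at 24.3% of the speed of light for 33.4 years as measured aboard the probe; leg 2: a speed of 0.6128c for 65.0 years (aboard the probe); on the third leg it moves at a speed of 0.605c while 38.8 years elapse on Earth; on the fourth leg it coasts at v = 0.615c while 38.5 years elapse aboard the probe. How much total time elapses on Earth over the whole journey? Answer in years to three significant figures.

Δt = 204 years

Leg 1: β = 0.243; γ = 1/√(1 − 0.243²) = 1/√0.9410 = 1.031; Δt_1 = 1.031 × 33.4 = 34.43 years.
Leg 2: γ = 1/√(1 − 0.6128²) = 1/√0.6245 = 1.265; Δt_2 = 1.265 × 65.0 = 82.25 years.
Leg 3: 38.8 years is already measured on Earth.
Leg 4: γ = 1/√(1 − 0.615²) = 1/√0.6218 = 1.268; Δt_4 = 1.268 × 38.5 = 48.83 years.
Total: 34.43 + 82.25 + 38.80 + 48.83 years.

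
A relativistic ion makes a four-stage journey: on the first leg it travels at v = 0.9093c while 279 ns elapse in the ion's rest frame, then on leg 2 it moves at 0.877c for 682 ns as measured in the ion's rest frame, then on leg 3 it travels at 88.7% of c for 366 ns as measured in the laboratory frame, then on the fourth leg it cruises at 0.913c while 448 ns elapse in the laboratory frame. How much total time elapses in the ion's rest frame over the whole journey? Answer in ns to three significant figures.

Leg 1: 279 ns is already measured in the ion's rest frame.
Leg 2: 682 ns is already measured in the ion's rest frame.
Leg 3: β = 0.887; γ = 1/√(1 − 0.887²) = 1/√0.2132 = 2.166; τ_3 = 366/2.166 = 169.0 ns.
Leg 4: γ = 1/√(1 − 0.913²) = 1/√0.1664 = 2.451; τ_4 = 448/2.451 = 182.8 ns.
Total: 279.0 + 682.0 + 169.0 + 182.8 ns.

τ = 1310 ns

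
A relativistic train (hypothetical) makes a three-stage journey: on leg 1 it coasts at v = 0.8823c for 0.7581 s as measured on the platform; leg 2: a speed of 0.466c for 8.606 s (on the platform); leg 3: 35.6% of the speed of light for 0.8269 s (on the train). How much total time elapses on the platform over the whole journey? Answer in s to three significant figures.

Δt = 10.2 s

Leg 1: 0.7581 s is already measured on the platform.
Leg 2: 8.606 s is already measured on the platform.
Leg 3: β = 0.356; γ = 1/√(1 − 0.356²) = 1/√0.8733 = 1.070; Δt_3 = 1.070 × 0.8269 = 0.8849 s.
Total: 0.7581 + 8.606 + 0.8849 s.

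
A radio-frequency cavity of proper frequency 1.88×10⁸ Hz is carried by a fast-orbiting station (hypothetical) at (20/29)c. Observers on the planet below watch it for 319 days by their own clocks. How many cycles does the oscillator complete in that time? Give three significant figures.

γ = 1/√(1 − (20/29)²) = 29/21 ≈ 1.381
During 319 days of lab time, the oscillator's proper time advances by τ = Δt/γ = 319/1.381 = 231.0 days = 1.996×10⁷ s.
N = f × τ = 1.88×10⁸ × 1.996×10⁷ = 3.752×10¹⁵.

N = 3.75×10¹⁵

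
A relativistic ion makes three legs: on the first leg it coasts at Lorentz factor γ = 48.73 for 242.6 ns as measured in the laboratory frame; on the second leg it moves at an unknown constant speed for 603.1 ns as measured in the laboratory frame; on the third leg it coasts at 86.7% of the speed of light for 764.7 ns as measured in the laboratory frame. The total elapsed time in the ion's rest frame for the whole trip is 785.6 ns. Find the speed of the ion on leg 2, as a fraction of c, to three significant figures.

Leg 1: γ = 48.73; τ_1 = 242.6/48.73 = 4.978 ns.
Leg 2: speed unknown; τ_2 = 603.1/γ_2.
Leg 3: β = 0.867; γ = 1/√(1 − 0.867²) = 1/√0.2483 = 2.007; τ_3 = 764.7/2.007 = 381.1 ns.
Total proper time: 4.978 + τ_2 + 381.1 = 785.6, so τ_2 = 785.6 − 386.0 = 399.6 ns.
γ_2 = 603.1/399.6 = 1.509; β = √(1 − 1/γ²) = √0.5611.

β = 0.749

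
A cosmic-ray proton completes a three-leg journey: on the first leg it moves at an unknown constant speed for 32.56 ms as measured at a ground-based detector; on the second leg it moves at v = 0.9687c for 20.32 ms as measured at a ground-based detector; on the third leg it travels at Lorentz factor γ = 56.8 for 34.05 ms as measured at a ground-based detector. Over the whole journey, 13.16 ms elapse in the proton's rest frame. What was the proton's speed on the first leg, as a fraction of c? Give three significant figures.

β = 0.973

Leg 1: speed unknown; τ_1 = 32.56/γ_1.
Leg 2: γ = 1/√(1 − 0.9687²) = 1/√0.06162 = 4.028; τ_2 = 20.32/4.028 = 5.044 ms.
Leg 3: γ = 56.8; τ_3 = 34.05/56.80 = 0.5995 ms.
Total proper time: τ_1 + 5.044 + 0.5995 = 13.16, so τ_1 = 13.16 − 5.644 = 7.516 ms.
γ_1 = 32.56/7.516 = 4.332; β = √(1 − 1/γ²) = √0.9467.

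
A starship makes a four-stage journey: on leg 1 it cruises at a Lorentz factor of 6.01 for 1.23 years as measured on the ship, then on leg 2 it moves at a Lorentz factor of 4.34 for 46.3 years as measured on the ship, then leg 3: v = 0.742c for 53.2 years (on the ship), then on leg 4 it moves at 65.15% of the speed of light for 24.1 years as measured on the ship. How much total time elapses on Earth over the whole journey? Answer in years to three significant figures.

Leg 1: γ = 6.01; Δt_1 = 6.010 × 1.23 = 7.392 years.
Leg 2: γ = 4.34; Δt_2 = 4.340 × 46.3 = 200.9 years.
Leg 3: γ = 1/√(1 − 0.742²) = 1/√0.4494 = 1.492; Δt_3 = 1.492 × 53.2 = 79.36 years.
Leg 4: β = 0.6515; γ = 1/√(1 − 0.6515²) = 1/√0.5755 = 1.318; Δt_4 = 1.318 × 24.1 = 31.77 years.
Total: 7.392 + 200.9 + 79.36 + 31.77 years.

Δt = 319 years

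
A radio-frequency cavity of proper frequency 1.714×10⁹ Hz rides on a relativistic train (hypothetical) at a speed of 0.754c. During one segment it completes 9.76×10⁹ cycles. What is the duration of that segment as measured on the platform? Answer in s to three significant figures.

γ = 1/√(1 − 0.754²) = 1/√0.4315 = 1.522
Proper time for N cycles: τ = N/f = 9.76×10⁹/(1.714×10⁹) = 5.694×10⁰ s = 5.694 s.
Lab-frame duration Δt = γτ = 1.522 × 5.694 = 8.669 s.

Δt = 8.67 s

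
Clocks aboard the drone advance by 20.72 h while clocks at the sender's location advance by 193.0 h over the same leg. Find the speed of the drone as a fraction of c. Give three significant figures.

The proper time is measured aboard the drone (both events occur at the drone's location); Δt is measured at the sender's location. γ = Δt/τ = 193.0/20.72 = 9.315.
β = √(1 − 1/γ²) = √(1 − 0.01153) = √0.9885

v = 0.994c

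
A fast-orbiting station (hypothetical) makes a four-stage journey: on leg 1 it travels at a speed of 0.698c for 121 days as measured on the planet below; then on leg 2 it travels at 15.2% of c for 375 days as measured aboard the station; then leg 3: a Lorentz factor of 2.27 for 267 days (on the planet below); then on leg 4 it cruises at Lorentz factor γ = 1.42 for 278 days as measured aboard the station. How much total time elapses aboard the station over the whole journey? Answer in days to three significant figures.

τ = 857 days

Leg 1: γ = 1/√(1 − 0.698²) = 1/√0.5128 = 1.396; τ_1 = 121/1.396 = 86.65 days.
Leg 2: 375 days is already measured aboard the station.
Leg 3: γ = 2.27; τ_3 = 267/2.270 = 117.6 days.
Leg 4: 278 days is already measured aboard the station.
Total: 86.65 + 375.0 + 117.6 + 278.0 days.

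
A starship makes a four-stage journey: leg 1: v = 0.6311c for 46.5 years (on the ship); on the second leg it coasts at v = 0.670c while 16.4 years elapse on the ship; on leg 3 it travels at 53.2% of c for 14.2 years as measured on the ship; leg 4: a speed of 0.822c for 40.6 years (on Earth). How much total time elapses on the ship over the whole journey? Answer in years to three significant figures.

τ = 100 years

Leg 1: 46.5 years is already measured on the ship.
Leg 2: 16.4 years is already measured on the ship.
Leg 3: 14.2 years is already measured on the ship.
Leg 4: γ = 1/√(1 − 0.822²) = 1/√0.3243 = 1.756; τ_4 = 40.6/1.756 = 23.12 years.
Total: 46.50 + 16.40 + 14.20 + 23.12 years.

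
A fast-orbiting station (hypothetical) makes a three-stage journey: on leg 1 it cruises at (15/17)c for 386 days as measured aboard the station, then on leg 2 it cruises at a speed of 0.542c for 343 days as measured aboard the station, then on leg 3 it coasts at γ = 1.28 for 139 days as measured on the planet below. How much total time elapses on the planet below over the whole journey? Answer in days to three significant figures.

Leg 1: γ = 1/√(1 − (15/17)²) = 17/8 = 2.125; Δt_1 = 2.125 × 386 = 820.2 days.
Leg 2: γ = 1/√(1 − 0.542²) = 1/√0.7062 = 1.190; Δt_2 = 1.190 × 343 = 408.1 days.
Leg 3: 139 days is already measured on the planet below.
Total: 820.2 + 408.1 + 139.0 days.

Δt = 1370 days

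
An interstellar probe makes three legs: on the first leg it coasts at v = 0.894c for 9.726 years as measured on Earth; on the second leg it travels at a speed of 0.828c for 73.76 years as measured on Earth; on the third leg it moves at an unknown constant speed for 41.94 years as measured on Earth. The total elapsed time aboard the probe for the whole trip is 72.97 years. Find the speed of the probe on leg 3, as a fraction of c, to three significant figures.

Leg 1: γ = 1/√(1 − 0.894²) = 1/√0.2008 = 2.232; τ_1 = 9.726/2.232 = 4.358 years.
Leg 2: γ = 1/√(1 − 0.828²) = 1/√0.3144 = 1.783; τ_2 = 73.76/1.783 = 41.36 years.
Leg 3: speed unknown; τ_3 = 41.94/γ_3.
Total proper time: 4.358 + 41.36 + τ_3 = 72.97, so τ_3 = 72.97 − 45.72 = 27.25 years.
γ_3 = 41.94/27.25 = 1.539; β = √(1 − 1/γ²) = √0.5778.

β = 0.760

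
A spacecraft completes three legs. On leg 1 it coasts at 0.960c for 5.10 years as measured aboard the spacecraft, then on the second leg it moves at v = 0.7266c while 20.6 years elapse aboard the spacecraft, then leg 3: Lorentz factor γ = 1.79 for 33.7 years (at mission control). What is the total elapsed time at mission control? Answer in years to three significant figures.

Δt = 81.9 years

Leg 1: γ = 1/√(1 − 0.960²) = 25/7 ≈ 3.571; Δt_1 = 3.571 × 5.10 = 18.21 years.
Leg 2: γ = 1/√(1 − 0.7266²) = 1/√0.4721 = 1.455; Δt_2 = 1.455 × 20.6 = 29.98 years.
Leg 3: 33.7 years is already measured at mission control.
Total: 18.21 + 29.98 + 33.70 years.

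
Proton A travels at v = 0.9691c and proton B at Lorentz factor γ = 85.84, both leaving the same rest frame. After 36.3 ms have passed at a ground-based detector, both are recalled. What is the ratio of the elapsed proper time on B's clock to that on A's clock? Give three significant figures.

τ_B/τ_A = 0.0472

A: γ = 1/√(1 − 0.9691²) = 1/√0.06085 = 4.054. B: γ = 85.84.
τ_A/τ_B = γ_B/γ_A = 85.84/4.054 = 21.17, so τ_B/τ_A = 0.04723.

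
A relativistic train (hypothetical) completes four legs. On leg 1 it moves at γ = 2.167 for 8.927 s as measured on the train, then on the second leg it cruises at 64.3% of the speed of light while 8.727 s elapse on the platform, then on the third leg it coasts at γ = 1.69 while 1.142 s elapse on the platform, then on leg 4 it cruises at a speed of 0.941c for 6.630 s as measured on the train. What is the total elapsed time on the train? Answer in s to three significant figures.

τ = 22.9 s

Leg 1: 8.927 s is already measured on the train.
Leg 2: β = 0.643; γ = 1/√(1 − 0.643²) = 1/√0.5866 = 1.306; τ_2 = 8.727/1.306 = 6.684 s.
Leg 3: γ = 1.69; τ_3 = 1.142/1.690 = 0.6757 s.
Leg 4: 6.630 s is already measured on the train.
Total: 8.927 + 6.684 + 0.6757 + 6.630 s.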